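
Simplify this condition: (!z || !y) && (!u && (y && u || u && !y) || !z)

!z

(!z || !y) && (!u && (y && u || u && !y) || !z)
= (!z || !y) && (!u && u || !z)   (distribution)
= (!z || !y) && !z   (complement / identity)
= !z   (absorption)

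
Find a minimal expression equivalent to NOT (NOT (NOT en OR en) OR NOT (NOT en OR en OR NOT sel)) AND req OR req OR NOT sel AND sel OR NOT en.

req OR NOT en

NOT (NOT (NOT en OR en) OR NOT (NOT en OR en OR NOT sel)) AND req OR req OR NOT sel AND sel OR NOT en
= (NOT en OR en) AND (NOT en OR en OR NOT sel) AND req OR req OR NOT sel AND sel OR NOT en
= (NOT en OR en) AND (NOT en OR en OR NOT sel) AND req OR req OR NOT en
= (NOT en OR en) AND req OR req OR NOT en
= req OR req OR NOT en
= req OR NOT en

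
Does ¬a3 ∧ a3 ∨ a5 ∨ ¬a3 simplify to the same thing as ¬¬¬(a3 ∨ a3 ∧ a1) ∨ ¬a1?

E1: ¬a3 ∧ a3 ∨ a5 ∨ ¬a3
    = a5 ∨ ¬a3   (complement / identity)
E2: ¬¬¬(a3 ∨ a3 ∧ a1) ∨ ¬a1
    = ¬¬¬a3 ∨ ¬a1   (absorption)
    = ¬a3 ∨ ¬a1   (double negation)
These differ: at a1=1, a3=1, a5=1, E1 = 1 but E2 = 0.

No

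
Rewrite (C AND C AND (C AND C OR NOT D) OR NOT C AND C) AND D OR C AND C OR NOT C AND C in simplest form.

C

(C AND C AND (C AND C OR NOT D) OR NOT C AND C) AND D OR C AND C OR NOT C AND C
= (C AND C OR NOT C AND C) AND D OR C AND C OR NOT C AND C   (absorption)
= C AND C OR NOT C AND C   (absorption)
= C   (distribution)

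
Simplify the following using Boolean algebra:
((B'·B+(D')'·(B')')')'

D·B

((B'·B+(D')'·(B')')')'
= (((D')'·(B')')')'
= (D'+B')'
= D·B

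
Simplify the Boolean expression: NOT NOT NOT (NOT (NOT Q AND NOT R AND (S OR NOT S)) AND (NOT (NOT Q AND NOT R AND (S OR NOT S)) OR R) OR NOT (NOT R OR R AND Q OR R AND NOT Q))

NOT NOT NOT (NOT (NOT Q AND NOT R AND (S OR NOT S)) AND (NOT (NOT Q AND NOT R AND (S OR NOT S)) OR R) OR NOT (NOT R OR R AND Q OR R AND NOT Q))
= NOT NOT NOT (NOT (NOT Q AND NOT R AND (S OR NOT S)) OR NOT (NOT R OR R AND Q OR R AND NOT Q))   (absorption)
= NOT NOT NOT (NOT (NOT Q AND NOT R) OR NOT (NOT R OR R AND Q OR R AND NOT Q))   (complement / identity)
= NOT (NOT (NOT Q AND NOT R) OR NOT (NOT R OR R AND Q OR R AND NOT Q))   (double negation)
= NOT Q AND NOT R AND (NOT R OR R AND Q OR R AND NOT Q)   (De Morgan)
= NOT Q AND NOT R AND (NOT R OR R)   (distribution)
= NOT Q AND NOT R   (complement / identity)

NOT Q AND NOT R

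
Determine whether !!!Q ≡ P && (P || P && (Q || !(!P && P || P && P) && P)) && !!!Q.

No

E1: !!!Q
    = !Q   — double negation
E2: P && (P || P && (Q || !(!P && P || P && P) && P)) && !!!Q
    = P && (P || P && (Q || !P && P)) && !!!Q   — distribution
    = P && (P || P && Q) && !!!Q   — complement / identity
    = P && P && !!!Q   — absorption
    = P && !!!Q   — idempotence
    = P && !Q   — double negation
These differ: at P=0, Q=0, E1 = 1 but E2 = 0.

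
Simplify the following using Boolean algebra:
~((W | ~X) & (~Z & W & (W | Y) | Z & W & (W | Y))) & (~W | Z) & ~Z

~((W | ~X) & (~Z & W & (W | Y) | Z & W & (W | Y))) & (~W | Z) & ~Z
= ~((W | ~X) & W & (W | Y)) & (~W | Z) & ~Z   (distribution)
= ~((W | ~X) & W) & (~W | Z) & ~Z   (absorption)
= ~W & (~W | Z) & ~Z   (absorption)
= ~W & ~Z   (absorption)

~W & ~Z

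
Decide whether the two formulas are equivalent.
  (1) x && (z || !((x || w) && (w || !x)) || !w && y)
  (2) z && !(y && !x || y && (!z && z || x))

No

E1: x && (z || !((x || w) && (w || !x)) || !w && y)
    = x && (z || !(x && !x || w) || !w && y)   [distribution]
    = x && (z || !w || !w && y)   [complement / identity]
    = x && (z || !w)   [absorption]
E2: z && !(y && !x || y && (!z && z || x))
    = z && !(y && !x || y && x)   [complement / identity]
    = z && !y   [distribution]
These differ: at w=0, x=0, y=0, z=1, E1 = 0 but E2 = 1.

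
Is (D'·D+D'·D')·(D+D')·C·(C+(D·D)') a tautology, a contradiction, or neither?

(D'·D+D'·D')·(D+D')·C·(C+(D·D)')
= (D'·D+D'·D')·C·(C+(D·D)')   — complement / identity
= D'·C·(C+(D·D)')   — distribution
= D'·C·(C+D')   — idempotence
= D'·C   — absorption
This depends on C, D, so it is not a constant.

neither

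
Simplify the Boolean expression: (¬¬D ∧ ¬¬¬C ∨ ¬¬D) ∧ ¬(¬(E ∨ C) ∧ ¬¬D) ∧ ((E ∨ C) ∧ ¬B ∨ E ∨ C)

(¬¬D ∧ ¬¬¬C ∨ ¬¬D) ∧ ¬(¬(E ∨ C) ∧ ¬¬D) ∧ ((E ∨ C) ∧ ¬B ∨ E ∨ C)
= (¬¬D ∧ ¬C ∨ ¬¬D) ∧ ¬(¬(E ∨ C) ∧ ¬¬D) ∧ ((E ∨ C) ∧ ¬B ∨ E ∨ C)   [double negation]
= (¬¬D ∧ ¬C ∨ ¬¬D) ∧ ¬(¬(E ∨ C) ∧ ¬¬D) ∧ (E ∨ C)   [absorption]
= (¬¬D ∧ ¬C ∨ ¬¬D) ∧ (E ∨ C ∨ ¬D) ∧ (E ∨ C)   [De Morgan]
= (¬¬D ∧ ¬C ∨ ¬¬D) ∧ (E ∨ C)   [absorption]
= ¬¬D ∧ (E ∨ C)   [absorption]
= D ∧ (E ∨ C)   [double negation]

D ∧ (E ∨ C)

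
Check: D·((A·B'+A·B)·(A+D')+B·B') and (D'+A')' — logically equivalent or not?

E1: D·((A·B'+A·B)·(A+D')+B·B')
    = D·(A·(A+D')+B·B')
    = D·A·(A+D')
    = D·A
E2: (D'+A')'
    = D·A
Both reduce to D·A, so they are equivalent.

Yes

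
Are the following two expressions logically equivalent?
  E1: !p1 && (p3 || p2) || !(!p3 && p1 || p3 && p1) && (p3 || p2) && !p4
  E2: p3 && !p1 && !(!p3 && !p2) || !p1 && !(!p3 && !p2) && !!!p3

E1: !p1 && (p3 || p2) || !(!p3 && p1 || p3 && p1) && (p3 || p2) && !p4
    = !p1 && (p3 || p2) || !p1 && (p3 || p2) && !p4   — distribution
    = !p1 && (p3 || p2)   — absorption
E2: p3 && !p1 && !(!p3 && !p2) || !p1 && !(!p3 && !p2) && !!!p3
    = p3 && !p1 && !(!p3 && !p2) || !p1 && !(!p3 && !p2) && !p3   — double negation
    = !p1 && !(!p3 && !p2)   — distribution
    = !p1 && (p3 || p2)   — De Morgan
Both reduce to !p1 && (p3 || p2), so they are equivalent.

Yes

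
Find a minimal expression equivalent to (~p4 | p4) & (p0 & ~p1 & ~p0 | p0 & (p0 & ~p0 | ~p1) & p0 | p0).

(~p4 | p4) & (p0 & ~p1 & ~p0 | p0 & (p0 & ~p0 | ~p1) & p0 | p0)
= (~p4 | p4) & (p0 & ~p1 & ~p0 | p0 & ~p1 & p0 | p0)   — complement / identity
= (~p4 | p4) & (p0 & ~p1 | p0)   — distribution
= p0 & ~p1 | p0   — complement / identity
= p0   — absorption

p0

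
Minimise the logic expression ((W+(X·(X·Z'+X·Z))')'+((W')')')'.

W

((W+(X·(X·Z'+X·Z))')'+((W')')')'
= ((W+(X·X)')'+((W')')')'   [distribution]
= ((W+(X·X)')'+W')'   [double negation]
= ((W+X')'+W')'   [idempotence]
= (W+X')·W   [De Morgan]
= W   [absorption]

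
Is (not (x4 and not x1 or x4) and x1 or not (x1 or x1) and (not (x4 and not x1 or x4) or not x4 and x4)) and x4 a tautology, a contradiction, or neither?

(not (x4 and not x1 or x4) and x1 or not (x1 or x1) and (not (x4 and not x1 or x4) or not x4 and x4)) and x4
= (not (x4 and not x1 or x4) and x1 or not (x1 or x1) and not (x4 and not x1 or x4)) and x4   [complement / identity]
= (not (x4 and not x1 or x4) and x1 or not x1 and not (x4 and not x1 or x4)) and x4   [idempotence]
= not (x4 and not x1 or x4) and x4   [distribution]
= not x4 and x4   [absorption]
= False   [complement]

contradiction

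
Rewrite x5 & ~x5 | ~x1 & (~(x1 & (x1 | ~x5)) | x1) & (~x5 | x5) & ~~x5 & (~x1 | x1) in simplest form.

~x1 & x5

x5 & ~x5 | ~x1 & (~(x1 & (x1 | ~x5)) | x1) & (~x5 | x5) & ~~x5 & (~x1 | x1)
= x5 & ~x5 | ~x1 & (~(x1 & (x1 | ~x5)) | x1) & ~~x5 & (~x1 | x1)   — complement / identity
= x5 & ~x5 | ~x1 & (~x1 | x1) & ~~x5 & (~x1 | x1)   — absorption
= x5 & ~x5 | ~x1 & ~~x5 & (~x1 | x1)   — complement / identity
= x5 & ~x5 | ~x1 & ~~x5   — complement / identity
= ~x1 & ~~x5   — complement / identity
= ~x1 & x5   — double negation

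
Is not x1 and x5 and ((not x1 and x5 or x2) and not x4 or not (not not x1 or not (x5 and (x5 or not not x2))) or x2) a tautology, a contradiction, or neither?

neither

not x1 and x5 and ((not x1 and x5 or x2) and not x4 or not (not not x1 or not (x5 and (x5 or not not x2))) or x2)
= not x1 and x5 and ((not x1 and x5 or x2) and not x4 or not (not not x1 or not (x5 and (x5 or x2))) or x2)   (double negation)
= not x1 and x5 and ((not x1 and x5 or x2) and not x4 or not x1 and x5 and (x5 or x2) or x2)   (De Morgan)
= not x1 and x5 and ((not x1 and x5 or x2) and not x4 or not x1 and x5 or x2)   (absorption)
= not x1 and x5 and (not x1 and x5 or x2)   (absorption)
= not x1 and x5   (absorption)
This depends on x1, x5, so it is not a constant.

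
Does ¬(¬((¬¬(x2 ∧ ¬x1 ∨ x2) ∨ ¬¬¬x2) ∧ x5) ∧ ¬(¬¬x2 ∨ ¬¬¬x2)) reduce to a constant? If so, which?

¬(¬((¬¬(x2 ∧ ¬x1 ∨ x2) ∨ ¬¬¬x2) ∧ x5) ∧ ¬(¬¬x2 ∨ ¬¬¬x2))
= ¬(¬((¬¬x2 ∨ ¬¬¬x2) ∧ x5) ∧ ¬(¬¬x2 ∨ ¬¬¬x2))
= (¬¬x2 ∨ ¬¬¬x2) ∧ x5 ∨ ¬¬x2 ∨ ¬¬¬x2
= ¬¬x2 ∨ ¬¬¬x2
= ¬¬x2 ∨ ¬x2
= x2 ∨ ¬x2
= True

yes, True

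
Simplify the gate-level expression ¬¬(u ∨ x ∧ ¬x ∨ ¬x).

u ∨ ¬x

¬¬(u ∨ x ∧ ¬x ∨ ¬x)
= u ∨ x ∧ ¬x ∨ ¬x
= u ∨ ¬x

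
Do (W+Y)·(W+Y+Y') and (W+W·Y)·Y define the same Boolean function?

No

E1: (W+Y)·(W+Y+Y')
    = W+Y   [absorption]
E2: (W+W·Y)·Y
    = W·Y   [absorption]
These differ: at W=1, Y=0, E1 = 1 but E2 = 0.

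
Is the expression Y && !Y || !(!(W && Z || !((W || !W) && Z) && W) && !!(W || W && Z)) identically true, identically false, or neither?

identically true

Y && !Y || !(!(W && Z || !((W || !W) && Z) && W) && !!(W || W && Z))
= Y && !Y || W && Z || !((W || !W) && Z) && W || !(W || W && Z)   — De Morgan
= Y && !Y || W && Z || !Z && W || !(W || W && Z)   — complement / identity
= W && Z || !Z && W || !(W || W && Z)   — complement / identity
= W && Z || !Z && W || !W   — absorption
= W || !W   — distribution
= true   — complement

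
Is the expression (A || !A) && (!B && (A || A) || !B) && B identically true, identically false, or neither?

(A || !A) && (!B && (A || A) || !B) && B
= (A || !A) && (!B && A || !B) && B
= (A || !A) && !B && B
= !B && B
= false

identically false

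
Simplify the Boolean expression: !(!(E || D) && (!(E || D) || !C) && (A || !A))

!(!(E || D) && (!(E || D) || !C) && (A || !A))
= !(!(E || D) && (!(E || D) || !C))   (complement / identity)
= !!(E || D)   (absorption)
= E || D   (double negation)

E || D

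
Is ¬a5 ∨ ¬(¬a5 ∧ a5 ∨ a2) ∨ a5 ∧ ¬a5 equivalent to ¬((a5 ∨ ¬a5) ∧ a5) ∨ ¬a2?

Yes

E1: ¬a5 ∨ ¬(¬a5 ∧ a5 ∨ a2) ∨ a5 ∧ ¬a5
    = ¬a5 ∨ ¬(¬a5 ∧ a5 ∨ a2)   — complement / identity
    = ¬a5 ∨ ¬a2   — complement / identity
E2: ¬((a5 ∨ ¬a5) ∧ a5) ∨ ¬a2
    = ¬a5 ∨ ¬a2   — complement / identity
Both reduce to ¬a5 ∨ ¬a2, so they are equivalent.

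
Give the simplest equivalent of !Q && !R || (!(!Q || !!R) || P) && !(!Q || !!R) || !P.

!Q && !R || (!(!Q || !!R) || P) && !(!Q || !!R) || !P
= !Q && !R || !(!Q || !!R) || !P   — absorption
= !Q && !R || Q && !R || !P   — De Morgan
= !R || !P   — distribution

!R || !P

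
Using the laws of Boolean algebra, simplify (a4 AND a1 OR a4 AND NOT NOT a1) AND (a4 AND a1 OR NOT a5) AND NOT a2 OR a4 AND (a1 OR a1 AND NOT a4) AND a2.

(a4 AND a1 OR a4 AND NOT NOT a1) AND (a4 AND a1 OR NOT a5) AND NOT a2 OR a4 AND (a1 OR a1 AND NOT a4) AND a2
= (a4 AND a1 OR a4 AND a1) AND (a4 AND a1 OR NOT a5) AND NOT a2 OR a4 AND (a1 OR a1 AND NOT a4) AND a2   (double negation)
= a4 AND a1 AND (a4 AND a1 OR NOT a5) AND NOT a2 OR a4 AND (a1 OR a1 AND NOT a4) AND a2   (idempotence)
= a4 AND a1 AND NOT a2 OR a4 AND (a1 OR a1 AND NOT a4) AND a2   (absorption)
= a4 AND a1 AND NOT a2 OR a4 AND a1 AND a2   (absorption)
= a4 AND a1   (distribution)

a4 AND a1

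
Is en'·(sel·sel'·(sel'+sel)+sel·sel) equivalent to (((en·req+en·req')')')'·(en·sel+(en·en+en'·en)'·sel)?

Yes

E1: en'·(sel·sel'·(sel'+sel)+sel·sel)
    = en'·(sel·sel'+sel·sel)   — complement / identity
    = en'·sel   — distribution
E2: (((en·req+en·req')')')'·(en·sel+(en·en+en'·en)'·sel)
    = (((en·req+en·req')')')'·(en·sel+en'·sel)   — distribution
    = ((en')')'·(en·sel+en'·sel)   — distribution
    = ((en')')'·sel   — distribution
    = en'·sel   — double negation
Both reduce to en'·sel, so they are equivalent.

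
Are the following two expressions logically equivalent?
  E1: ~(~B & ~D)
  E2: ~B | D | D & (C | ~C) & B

No

E1: ~(~B & ~D)
    = B | D   (De Morgan)
E2: ~B | D | D & (C | ~C) & B
    = ~B | D | D & B   (complement / identity)
    = ~B | D   (absorption)
These differ: at B=0, C=0, D=0, E1 = 0 but E2 = 1.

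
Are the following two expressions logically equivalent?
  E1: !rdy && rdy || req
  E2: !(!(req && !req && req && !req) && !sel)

E1: !rdy && rdy || req
    = req   — complement / identity
E2: !(!(req && !req && req && !req) && !sel)
    = req && !req && req && !req || sel   — De Morgan
    = req && !req || sel   — idempotence
    = sel   — complement / identity
These differ: at rdy=0, req=1, sel=0, E1 = 1 but E2 = 0.

No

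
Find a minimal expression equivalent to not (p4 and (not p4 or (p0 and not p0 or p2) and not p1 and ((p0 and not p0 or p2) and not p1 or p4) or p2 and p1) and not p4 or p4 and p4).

not p4

not (p4 and (not p4 or (p0 and not p0 or p2) and not p1 and ((p0 and not p0 or p2) and not p1 or p4) or p2 and p1) and not p4 or p4 and p4)
= not (p4 and (not p4 or (p0 and not p0 or p2) and not p1 or p2 and p1) and not p4 or p4 and p4)   (absorption)
= not (p4 and (not p4 or p2 and not p1 or p2 and p1) and not p4 or p4 and p4)   (complement / identity)
= not (p4 and (not p4 or p2) and not p4 or p4 and p4)   (distribution)
= not (p4 and not p4 or p4 and p4)   (absorption)
= not p4   (distribution)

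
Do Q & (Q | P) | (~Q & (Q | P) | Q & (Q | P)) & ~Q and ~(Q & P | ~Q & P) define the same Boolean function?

No

E1: Q & (Q | P) | (~Q & (Q | P) | Q & (Q | P)) & ~Q
    = Q & (Q | P) | (Q | P) & ~Q   (distribution)
    = Q | P   (distribution)
E2: ~(Q & P | ~Q & P)
    = ~P   (distribution)
These differ: at P=1, Q=0, E1 = 1 but E2 = 0.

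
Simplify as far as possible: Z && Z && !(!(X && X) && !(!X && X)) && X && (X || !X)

Z && Z && !(!(X && X) && !(!X && X)) && X && (X || !X)
= Z && Z && (X && X || !X && X) && X && (X || !X)   (De Morgan)
= Z && Z && X && (X || !X) && X && (X || !X)   (distribution)
= Z && X && (X || !X) && X && (X || !X)   (idempotence)
= Z && X && (X || !X)   (idempotence)
= Z && X   (complement / identity)

Z && X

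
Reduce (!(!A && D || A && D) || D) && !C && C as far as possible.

(!(!A && D || A && D) || D) && !C && C
= (!D || D) && !C && C   (distribution)
= !C && C   (complement / identity)
= false   (complement)

false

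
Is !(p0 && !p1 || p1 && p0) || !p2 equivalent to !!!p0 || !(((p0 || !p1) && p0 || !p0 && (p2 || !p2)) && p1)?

E1: !(p0 && !p1 || p1 && p0) || !p2
    = !p0 || !p2
E2: !!!p0 || !(((p0 || !p1) && p0 || !p0 && (p2 || !p2)) && p1)
    = !!!p0 || !(((p0 || !p1) && p0 || !p0) && p1)
    = !!!p0 || !((p0 || !p0) && p1)
    = !!!p0 || !p1
    = !p0 || !p1
These differ: at p0=1, p1=0, p2=1, E1 = 0 but E2 = 1.

No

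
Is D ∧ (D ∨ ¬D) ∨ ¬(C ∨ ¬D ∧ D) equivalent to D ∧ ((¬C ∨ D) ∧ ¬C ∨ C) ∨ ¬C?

E1: D ∧ (D ∨ ¬D) ∨ ¬(C ∨ ¬D ∧ D)
    = D ∨ ¬(C ∨ ¬D ∧ D)   (complement / identity)
    = D ∨ ¬C   (complement / identity)
E2: D ∧ ((¬C ∨ D) ∧ ¬C ∨ C) ∨ ¬C
    = D ∧ (¬C ∨ C) ∨ ¬C   (absorption)
    = D ∨ ¬C   (complement / identity)
Both reduce to D ∨ ¬C, so they are equivalent.

Yes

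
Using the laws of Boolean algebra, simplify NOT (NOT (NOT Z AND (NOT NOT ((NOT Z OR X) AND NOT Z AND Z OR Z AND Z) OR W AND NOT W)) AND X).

NOT X

NOT (NOT (NOT Z AND (NOT NOT ((NOT Z OR X) AND NOT Z AND Z OR Z AND Z) OR W AND NOT W)) AND X)
= NOT (NOT (NOT Z AND NOT NOT ((NOT Z OR X) AND NOT Z AND Z OR Z AND Z)) AND X)
= NOT (NOT (NOT Z AND NOT NOT (NOT Z AND Z OR Z AND Z)) AND X)
= NOT (NOT (NOT Z AND NOT NOT Z) AND X)
= NOT ((Z OR NOT Z) AND X)
= NOT X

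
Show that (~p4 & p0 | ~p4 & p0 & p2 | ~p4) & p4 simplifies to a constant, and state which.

0

(~p4 & p0 | ~p4 & p0 & p2 | ~p4) & p4
= (~p4 & p0 | ~p4) & p4   (absorption)
= ~p4 & p4   (absorption)
= 0   (complement)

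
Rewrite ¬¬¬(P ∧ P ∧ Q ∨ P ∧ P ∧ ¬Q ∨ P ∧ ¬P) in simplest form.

¬¬¬(P ∧ P ∧ Q ∨ P ∧ P ∧ ¬Q ∨ P ∧ ¬P)
= ¬¬¬(P ∧ P ∨ P ∧ ¬P)   — distribution
= ¬¬¬P   — distribution
= ¬P   — double negation

¬P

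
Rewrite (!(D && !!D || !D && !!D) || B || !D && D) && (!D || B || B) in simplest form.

!D || B

(!(D && !!D || !D && !!D) || B || !D && D) && (!D || B || B)
= (!(D && !!D || !D && !!D) || B) && (!D || B || B)   — complement / identity
= (!!!D || B) && (!D || B || B)   — distribution
= (!!!D || B) && (!D || B)   — idempotence
= (!D || B) && (!D || B)   — double negation
= !D || B   — idempotence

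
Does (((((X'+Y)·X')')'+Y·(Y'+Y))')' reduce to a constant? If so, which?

no

(((((X'+Y)·X')')'+Y·(Y'+Y))')'
= ((((X')')'+Y·(Y'+Y))')'   [absorption]
= ((X'+Y·(Y'+Y))')'   [double negation]
= X'+Y·(Y'+Y)   [double negation]
= X'+Y   [complement / identity]
This depends on X, Y, so it is not a constant.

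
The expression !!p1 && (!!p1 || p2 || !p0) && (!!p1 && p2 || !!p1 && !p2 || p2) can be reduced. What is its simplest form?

!!p1 && (!!p1 || p2 || !p0) && (!!p1 && p2 || !!p1 && !p2 || p2)
= !!p1 && (!!p1 || p2 || !p0) && (!!p1 || p2)   (distribution)
= !!p1 && (!!p1 || p2)   (absorption)
= !!p1   (absorption)
= p1   (double negation)

p1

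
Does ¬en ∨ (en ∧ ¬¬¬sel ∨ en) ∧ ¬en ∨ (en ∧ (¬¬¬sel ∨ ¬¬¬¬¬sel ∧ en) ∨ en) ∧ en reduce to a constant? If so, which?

yes, True

¬en ∨ (en ∧ ¬¬¬sel ∨ en) ∧ ¬en ∨ (en ∧ (¬¬¬sel ∨ ¬¬¬¬¬sel ∧ en) ∨ en) ∧ en
= ¬en ∨ (en ∧ ¬¬¬sel ∨ en) ∧ ¬en ∨ (en ∧ (¬¬¬sel ∨ ¬¬¬sel ∧ en) ∨ en) ∧ en   [double negation]
= ¬en ∨ (en ∧ ¬¬¬sel ∨ en) ∧ ¬en ∨ (en ∧ ¬¬¬sel ∨ en) ∧ en   [absorption]
= ¬en ∨ en ∧ ¬¬¬sel ∨ en   [distribution]
= ¬en ∨ en ∧ ¬sel ∨ en   [double negation]
= ¬en ∨ en   [absorption]
= True   [complement]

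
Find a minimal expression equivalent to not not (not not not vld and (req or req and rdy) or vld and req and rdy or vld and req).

req

not not (not not not vld and (req or req and rdy) or vld and req and rdy or vld and req)
= not not (not not not vld and req or vld and req and rdy or vld and req)   — absorption
= not not (not vld and req or vld and req and rdy or vld and req)   — double negation
= not not (not vld and req or vld and req)   — absorption
= not vld and req or vld and req   — double negation
= req   — distribution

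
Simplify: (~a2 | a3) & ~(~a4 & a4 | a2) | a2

(~a2 | a3) & ~(~a4 & a4 | a2) | a2
= (~a2 | a3) & ~a2 | a2   [complement / identity]
= ~a2 | a2   [absorption]
= 1   [complement]

1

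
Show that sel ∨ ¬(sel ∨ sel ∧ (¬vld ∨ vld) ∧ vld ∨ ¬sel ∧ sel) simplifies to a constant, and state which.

sel ∨ ¬(sel ∨ sel ∧ (¬vld ∨ vld) ∧ vld ∨ ¬sel ∧ sel)
= sel ∨ ¬(sel ∨ sel ∧ (¬vld ∨ vld) ∧ vld)   [complement / identity]
= sel ∨ ¬(sel ∨ sel ∧ vld)   [complement / identity]
= sel ∨ ¬sel   [absorption]
= True   [complement]

True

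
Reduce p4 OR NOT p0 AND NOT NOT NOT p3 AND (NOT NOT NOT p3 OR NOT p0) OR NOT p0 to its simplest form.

p4 OR NOT p0

p4 OR NOT p0 AND NOT NOT NOT p3 AND (NOT NOT NOT p3 OR NOT p0) OR NOT p0
= p4 OR NOT p0 AND NOT p3 AND (NOT NOT NOT p3 OR NOT p0) OR NOT p0
= p4 OR NOT p0 AND NOT p3 AND (NOT p3 OR NOT p0) OR NOT p0
= p4 OR NOT p0 AND NOT p3 OR NOT p0
= p4 OR NOT p0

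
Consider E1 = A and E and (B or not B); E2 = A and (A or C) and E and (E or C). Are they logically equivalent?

E1: A and E and (B or not B)
    = A and E   [complement / identity]
E2: A and (A or C) and E and (E or C)
    = A and E and (E or C)   [absorption]
    = A and E   [absorption]
Both reduce to A and E, so they are equivalent.

Yes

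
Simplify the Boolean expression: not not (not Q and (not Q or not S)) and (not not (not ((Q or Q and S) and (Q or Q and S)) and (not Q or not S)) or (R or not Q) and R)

not not (not Q and (not Q or not S)) and (not not (not ((Q or Q and S) and (Q or Q and S)) and (not Q or not S)) or (R or not Q) and R)
= not not (not Q and (not Q or not S)) and (not not (not ((Q or Q and S) and (Q or Q and S)) and (not Q or not S)) or R)   — absorption
= not not (not Q and (not Q or not S)) and (not not (not (Q or Q and S) and (not Q or not S)) or R)   — idempotence
= not not (not Q and (not Q or not S)) and (not not (not Q and (not Q or not S)) or R)   — absorption
= not not (not Q and (not Q or not S))   — absorption
= not Q and (not Q or not S)   — double negation
= not Q   — absorption

not Q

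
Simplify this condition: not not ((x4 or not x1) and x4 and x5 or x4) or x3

x4 or x3

not not ((x4 or not x1) and x4 and x5 or x4) or x3
= (x4 or not x1) and x4 and x5 or x4 or x3   (double negation)
= x4 and x5 or x4 or x3   (absorption)
= x4 or x3   (absorption)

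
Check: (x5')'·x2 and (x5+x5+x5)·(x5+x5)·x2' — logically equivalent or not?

No

E1: (x5')'·x2
    = x5·x2   (double negation)
E2: (x5+x5+x5)·(x5+x5)·x2'
    = (x5+x5)·(x5+x5)·x2'   (idempotence)
    = (x5+x5)·x2'   (idempotence)
    = x5·x2'   (idempotence)
These differ: at x2=0, x5=1, E1 = 0 but E2 = 1.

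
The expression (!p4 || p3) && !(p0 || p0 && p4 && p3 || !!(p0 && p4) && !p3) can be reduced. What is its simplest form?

(!p4 || p3) && !(p0 || p0 && p4 && p3 || !!(p0 && p4) && !p3)
= (!p4 || p3) && !(p0 || p0 && p4 && p3 || p0 && p4 && !p3)   (double negation)
= (!p4 || p3) && !(p0 || p0 && p4)   (distribution)
= (!p4 || p3) && !p0   (absorption)

(!p4 || p3) && !p0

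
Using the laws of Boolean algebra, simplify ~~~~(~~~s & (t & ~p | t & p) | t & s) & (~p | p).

t

~~~~(~~~s & (t & ~p | t & p) | t & s) & (~p | p)
= ~~~~(~~~s & t | t & s) & (~p | p)   [distribution]
= ~~~~(~s & t | t & s) & (~p | p)   [double negation]
= ~~~~(~s & t | t & s)   [complement / identity]
= ~~~~t   [distribution]
= ~~t   [double negation]
= t   [double negation]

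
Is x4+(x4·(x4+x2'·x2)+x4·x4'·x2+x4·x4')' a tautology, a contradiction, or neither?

tautology

x4+(x4·(x4+x2'·x2)+x4·x4'·x2+x4·x4')'
= x4+(x4·(x4+x2'·x2)+x4·x4')'   [absorption]
= x4+(x4·x4+x4·x4')'   [complement / identity]
= x4+x4'   [distribution]
= 1   [complement]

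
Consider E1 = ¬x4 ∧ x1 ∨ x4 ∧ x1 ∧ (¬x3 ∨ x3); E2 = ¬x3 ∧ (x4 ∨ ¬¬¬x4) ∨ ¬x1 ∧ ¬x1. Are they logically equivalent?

E1: ¬x4 ∧ x1 ∨ x4 ∧ x1 ∧ (¬x3 ∨ x3)
    = ¬x4 ∧ x1 ∨ x4 ∧ x1   [complement / identity]
    = x1   [distribution]
E2: ¬x3 ∧ (x4 ∨ ¬¬¬x4) ∨ ¬x1 ∧ ¬x1
    = ¬x3 ∧ (x4 ∨ ¬x4) ∨ ¬x1 ∧ ¬x1   [double negation]
    = ¬x3 ∨ ¬x1 ∧ ¬x1   [complement / identity]
    = ¬x3 ∨ ¬x1   [idempotence]
These differ: at x1=0, x3=0, x4=0, E1 = 0 but E2 = 1.

No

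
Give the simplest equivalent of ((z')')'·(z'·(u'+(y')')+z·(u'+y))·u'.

((z')')'·(z'·(u'+(y')')+z·(u'+y))·u'
= ((z')')'·(z'·(u'+y)+z·(u'+y))·u'   [double negation]
= ((z')')'·(u'+y)·u'   [distribution]
= ((z')')'·u'   [absorption]
= z'·u'   [double negation]

z'·u'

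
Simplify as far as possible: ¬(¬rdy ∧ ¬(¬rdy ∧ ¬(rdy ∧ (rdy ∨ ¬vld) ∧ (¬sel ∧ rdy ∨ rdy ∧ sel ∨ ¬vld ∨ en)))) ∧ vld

¬(¬rdy ∧ ¬(¬rdy ∧ ¬(rdy ∧ (rdy ∨ ¬vld) ∧ (¬sel ∧ rdy ∨ rdy ∧ sel ∨ ¬vld ∨ en)))) ∧ vld
= ¬(¬rdy ∧ ¬(¬rdy ∧ ¬(rdy ∧ (rdy ∨ ¬vld) ∧ (rdy ∨ ¬vld ∨ en)))) ∧ vld   (distribution)
= ¬(¬rdy ∧ ¬(¬rdy ∧ ¬(rdy ∧ (rdy ∨ ¬vld)))) ∧ vld   (absorption)
= ¬(¬rdy ∧ ¬(¬rdy ∧ ¬rdy)) ∧ vld   (absorption)
= ¬(¬rdy ∧ ¬¬rdy) ∧ vld   (idempotence)
= (rdy ∨ ¬rdy) ∧ vld   (De Morgan)
= vld   (complement / identity)

vld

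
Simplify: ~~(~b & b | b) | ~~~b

~~(~b & b | b) | ~~~b
= ~~(~b & b | b) | ~b   (double negation)
= ~~b | ~b   (complement / identity)
= b | ~b   (double negation)
= 1   (complement)

1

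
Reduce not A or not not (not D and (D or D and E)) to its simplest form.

not A or not not (not D and (D or D and E))
= not A or not not (not D and D)   [absorption]
= not A or not D and D   [double negation]
= not A   [complement / identity]

not A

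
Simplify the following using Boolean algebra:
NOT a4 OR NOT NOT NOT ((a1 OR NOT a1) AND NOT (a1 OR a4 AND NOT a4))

NOT a4 OR NOT NOT NOT ((a1 OR NOT a1) AND NOT (a1 OR a4 AND NOT a4))
= NOT a4 OR NOT NOT NOT NOT (a1 OR a4 AND NOT a4)   [complement / identity]
= NOT a4 OR NOT NOT (a1 OR a4 AND NOT a4)   [double negation]
= NOT a4 OR NOT NOT a1   [complement / identity]
= NOT a4 OR a1   [double negation]

NOT a4 OR a1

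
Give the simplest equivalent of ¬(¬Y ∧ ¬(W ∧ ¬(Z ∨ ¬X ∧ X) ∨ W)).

Y ∨ W

¬(¬Y ∧ ¬(W ∧ ¬(Z ∨ ¬X ∧ X) ∨ W))
= ¬(¬Y ∧ ¬(W ∧ ¬Z ∨ W))   — complement / identity
= ¬(¬Y ∧ ¬W)   — absorption
= Y ∨ W   — De Morgan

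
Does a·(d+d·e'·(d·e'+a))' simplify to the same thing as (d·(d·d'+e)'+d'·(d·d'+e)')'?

No

E1: a·(d+d·e'·(d·e'+a))'
    = a·(d+d·e')'   [absorption]
    = a·d'   [absorption]
E2: (d·(d·d'+e)'+d'·(d·d'+e)')'
    = ((d·d'+e)')'   [distribution]
    = d·d'+e   [double negation]
    = e   [complement / identity]
These differ: at a=0, d=0, e=1, E1 = 0 but E2 = 1.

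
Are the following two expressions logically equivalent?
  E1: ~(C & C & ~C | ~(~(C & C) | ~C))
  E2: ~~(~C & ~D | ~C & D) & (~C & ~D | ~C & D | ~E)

E1: ~(C & C & ~C | ~(~(C & C) | ~C))
    = ~(C & C & ~C | C & C & C)   (De Morgan)
    = ~(C & C)   (distribution)
    = ~C   (idempotence)
E2: ~~(~C & ~D | ~C & D) & (~C & ~D | ~C & D | ~E)
    = (~C & ~D | ~C & D) & (~C & ~D | ~C & D | ~E)   (double negation)
    = ~C & ~D | ~C & D   (absorption)
    = ~C   (distribution)
Both reduce to ~C, so they are equivalent.

Yes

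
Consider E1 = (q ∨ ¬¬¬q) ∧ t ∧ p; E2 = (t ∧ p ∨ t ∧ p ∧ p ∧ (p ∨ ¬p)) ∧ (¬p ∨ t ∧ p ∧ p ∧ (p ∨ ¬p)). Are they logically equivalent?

E1: (q ∨ ¬¬¬q) ∧ t ∧ p
    = (q ∨ ¬q) ∧ t ∧ p   (double negation)
    = t ∧ p   (complement / identity)
E2: (t ∧ p ∨ t ∧ p ∧ p ∧ (p ∨ ¬p)) ∧ (¬p ∨ t ∧ p ∧ p ∧ (p ∨ ¬p))
    = t ∧ p ∧ p ∧ (p ∨ ¬p) ∨ t ∧ p ∧ ¬p   (distribution)
    = t ∧ p ∧ p ∨ t ∧ p ∧ ¬p   (complement / identity)
    = t ∧ p   (distribution)
Both reduce to t ∧ p, so they are equivalent.

Yes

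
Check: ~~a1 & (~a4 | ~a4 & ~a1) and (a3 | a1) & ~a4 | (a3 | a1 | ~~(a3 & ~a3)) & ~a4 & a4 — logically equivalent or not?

E1: ~~a1 & (~a4 | ~a4 & ~a1)
    = ~~a1 & ~a4
    = a1 & ~a4
E2: (a3 | a1) & ~a4 | (a3 | a1 | ~~(a3 & ~a3)) & ~a4 & a4
    = (a3 | a1) & ~a4 | (a3 | a1 | a3 & ~a3) & ~a4 & a4
    = (a3 | a1) & ~a4 | (a3 | a1) & ~a4 & a4
    = (a3 | a1) & ~a4
These differ: at a1=0, a3=1, a4=0, E1 = 0 but E2 = 1.

No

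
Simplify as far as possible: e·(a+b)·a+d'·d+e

e·(a+b)·a+d'·d+e
= e·a+d'·d+e   — absorption
= e·a+e   — complement / identity
= e   — absorption

e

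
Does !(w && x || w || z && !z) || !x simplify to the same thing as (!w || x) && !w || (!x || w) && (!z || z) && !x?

E1: !(w && x || w || z && !z) || !x
    = !(w && x || w) || !x   — complement / identity
    = !w || !x   — absorption
E2: (!w || x) && !w || (!x || w) && (!z || z) && !x
    = (!w || x) && !w || (!x || w) && !x   — complement / identity
    = (!w || x) && !w || !x   — absorption
    = !w || !x   — absorption
Both reduce to !w || !x, so they are equivalent.

Yes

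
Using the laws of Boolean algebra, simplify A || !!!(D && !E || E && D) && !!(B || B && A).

A || !D && B

A || !!!(D && !E || E && D) && !!(B || B && A)
= A || !!!(D && !E || E && D) && (B || B && A)   [double negation]
= A || !!!(D && !E || E && D) && B   [absorption]
= A || !(D && !E || E && D) && B   [double negation]
= A || !D && B   [distribution]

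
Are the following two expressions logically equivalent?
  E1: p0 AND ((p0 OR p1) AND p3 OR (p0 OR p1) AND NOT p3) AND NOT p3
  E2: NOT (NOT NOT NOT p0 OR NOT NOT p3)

E1: p0 AND ((p0 OR p1) AND p3 OR (p0 OR p1) AND NOT p3) AND NOT p3
    = p0 AND (p0 OR p1) AND NOT p3
    = p0 AND NOT p3
E2: NOT (NOT NOT NOT p0 OR NOT NOT p3)
    = NOT NOT p0 AND NOT p3
    = p0 AND NOT p3
Both reduce to p0 AND NOT p3, so they are equivalent.

Yes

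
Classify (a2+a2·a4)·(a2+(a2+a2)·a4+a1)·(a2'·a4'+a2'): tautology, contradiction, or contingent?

(a2+a2·a4)·(a2+(a2+a2)·a4+a1)·(a2'·a4'+a2')
= (a2+a2·a4)·(a2+(a2+a2)·a4+a1)·a2'   — absorption
= (a2+a2·a4)·(a2+a2·a4+a1)·a2'   — idempotence
= (a2+a2·a4)·a2'   — absorption
= a2·a2'   — absorption
= 0   — complement

contradiction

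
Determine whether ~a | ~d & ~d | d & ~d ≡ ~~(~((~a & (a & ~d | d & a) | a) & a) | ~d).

E1: ~a | ~d & ~d | d & ~d
    = ~a | ~d   (distribution)
E2: ~~(~((~a & (a & ~d | d & a) | a) & a) | ~d)
    = ~((~a & (a & ~d | d & a) | a) & a) | ~d   (double negation)
    = ~((~a & a | a) & a) | ~d   (distribution)
    = ~(a & a) | ~d   (complement / identity)
    = ~a | ~d   (idempotence)
Both reduce to ~a | ~d, so they are equivalent.

Yes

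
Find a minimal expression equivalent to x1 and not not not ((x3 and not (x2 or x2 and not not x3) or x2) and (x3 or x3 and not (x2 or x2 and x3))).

x1 and not not not ((x3 and not (x2 or x2 and not not x3) or x2) and (x3 or x3 and not (x2 or x2 and x3)))
= x1 and not not not ((x3 and not (x2 or x2 and x3) or x2) and (x3 or x3 and not (x2 or x2 and x3)))   (double negation)
= x1 and not not not (x2 and x3 or x3 and not (x2 or x2 and x3))   (distribution)
= x1 and not not not (x2 and x3 or x3 and not x2)   (absorption)
= x1 and not not not x3   (distribution)
= x1 and not x3   (double negation)

x1 and not x3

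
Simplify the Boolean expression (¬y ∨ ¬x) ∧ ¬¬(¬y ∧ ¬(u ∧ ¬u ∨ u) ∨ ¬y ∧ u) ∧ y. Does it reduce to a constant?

(¬y ∨ ¬x) ∧ ¬¬(¬y ∧ ¬(u ∧ ¬u ∨ u) ∨ ¬y ∧ u) ∧ y
= (¬y ∨ ¬x) ∧ ¬¬(¬y ∧ ¬u ∨ ¬y ∧ u) ∧ y
= (¬y ∨ ¬x) ∧ (¬y ∧ ¬u ∨ ¬y ∧ u) ∧ y
= (¬y ∨ ¬x) ∧ ¬y ∧ y
= ¬y ∧ y
= False

False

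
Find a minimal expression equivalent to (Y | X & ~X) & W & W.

Y & W

(Y | X & ~X) & W & W
= (Y | X & ~X) & W   — idempotence
= Y & W   — complement / identity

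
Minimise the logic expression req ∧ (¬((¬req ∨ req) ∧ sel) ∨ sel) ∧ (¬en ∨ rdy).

req ∧ (¬((¬req ∨ req) ∧ sel) ∨ sel) ∧ (¬en ∨ rdy)
= req ∧ (¬sel ∨ sel) ∧ (¬en ∨ rdy)   — complement / identity
= req ∧ (¬en ∨ rdy)   — complement / identity

req ∧ (¬en ∨ rdy)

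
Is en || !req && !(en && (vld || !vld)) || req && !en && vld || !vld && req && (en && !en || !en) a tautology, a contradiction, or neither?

en || !req && !(en && (vld || !vld)) || req && !en && vld || !vld && req && (en && !en || !en)
= en || !req && !en || req && !en && vld || !vld && req && (en && !en || !en)   — complement / identity
= en || !req && !en || req && !en && vld || !vld && req && !en   — complement / identity
= en || !req && !en || req && !en   — distribution
= en || !en   — distribution
= true   — complement

tautology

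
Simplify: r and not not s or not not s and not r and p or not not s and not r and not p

r and not not s or not not s and not r and p or not not s and not r and not p
= r and not not s or not not s and not r   (distribution)
= not not s   (distribution)
= s   (double negation)

s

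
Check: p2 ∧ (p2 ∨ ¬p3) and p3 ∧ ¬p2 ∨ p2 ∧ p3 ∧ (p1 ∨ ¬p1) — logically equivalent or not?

E1: p2 ∧ (p2 ∨ ¬p3)
    = p2
E2: p3 ∧ ¬p2 ∨ p2 ∧ p3 ∧ (p1 ∨ ¬p1)
    = p3 ∧ ¬p2 ∨ p2 ∧ p3
    = p3
These differ: at p1=0, p2=0, p3=1, E1 = 0 but E2 = 1.

No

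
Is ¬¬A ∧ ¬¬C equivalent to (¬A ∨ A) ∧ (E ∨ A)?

No

E1: ¬¬A ∧ ¬¬C
    = A ∧ ¬¬C   — double negation
    = A ∧ C   — double negation
E2: (¬A ∨ A) ∧ (E ∨ A)
    = E ∨ A   — complement / identity
These differ: at A=0, C=0, E=1, E1 = 0 but E2 = 1.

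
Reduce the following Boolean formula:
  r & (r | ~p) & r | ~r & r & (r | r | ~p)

r

r & (r | ~p) & r | ~r & r & (r | r | ~p)
= r & (r | ~p) & r | ~r & r & (r | ~p)   [idempotence]
= r & (r | ~p)   [distribution]
= r   [absorption]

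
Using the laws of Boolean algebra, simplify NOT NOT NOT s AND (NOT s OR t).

NOT s

NOT NOT NOT s AND (NOT s OR t)
= NOT s AND (NOT s OR t)   (double negation)
= NOT s   (absorption)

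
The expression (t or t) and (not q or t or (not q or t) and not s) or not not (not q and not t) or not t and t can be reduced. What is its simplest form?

(t or t) and (not q or t or (not q or t) and not s) or not not (not q and not t) or not t and t
= t and (not q or t or (not q or t) and not s) or not not (not q and not t) or not t and t   (idempotence)
= t and (not q or t or (not q or t) and not s) or not q and not t or not t and t   (double negation)
= t and (not q or t) or not q and not t or not t and t   (absorption)
= t and (not q or t) or not t and (not q or t)   (distribution)
= not q or t   (distribution)

not q or t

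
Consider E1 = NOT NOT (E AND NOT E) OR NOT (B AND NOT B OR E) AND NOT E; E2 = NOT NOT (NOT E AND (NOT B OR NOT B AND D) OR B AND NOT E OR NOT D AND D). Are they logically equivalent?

E1: NOT NOT (E AND NOT E) OR NOT (B AND NOT B OR E) AND NOT E
    = E AND NOT E OR NOT (B AND NOT B OR E) AND NOT E   (double negation)
    = E AND NOT E OR NOT E AND NOT E   (complement / identity)
    = NOT E   (distribution)
E2: NOT NOT (NOT E AND (NOT B OR NOT B AND D) OR B AND NOT E OR NOT D AND D)
    = NOT NOT (NOT E AND NOT B OR B AND NOT E OR NOT D AND D)   (absorption)
    = NOT E AND NOT B OR B AND NOT E OR NOT D AND D   (double negation)
    = NOT E OR NOT D AND D   (distribution)
    = NOT E   (complement / identity)
Both reduce to NOT E, so they are equivalent.

Yes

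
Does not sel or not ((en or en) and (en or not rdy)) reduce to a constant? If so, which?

no

not sel or not ((en or en) and (en or not rdy))
= not sel or not (en and (en or not rdy))   (idempotence)
= not sel or not en   (absorption)
This depends on en, sel, so it is not a constant.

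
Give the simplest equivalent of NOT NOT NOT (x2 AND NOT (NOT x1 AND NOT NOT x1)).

NOT x2

NOT NOT NOT (x2 AND NOT (NOT x1 AND NOT NOT x1))
= NOT NOT NOT (x2 AND (x1 OR NOT x1))   [De Morgan]
= NOT NOT NOT x2   [complement / identity]
= NOT x2   [double negation]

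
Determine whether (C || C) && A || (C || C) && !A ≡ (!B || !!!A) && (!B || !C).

No

E1: (C || C) && A || (C || C) && !A
    = C || C   (distribution)
    = C   (idempotence)
E2: (!B || !!!A) && (!B || !C)
    = !!!A && !C || !B   (distribution)
    = !A && !C || !B   (double negation)
These differ: at A=0, B=0, C=0, E1 = 0 but E2 = 1.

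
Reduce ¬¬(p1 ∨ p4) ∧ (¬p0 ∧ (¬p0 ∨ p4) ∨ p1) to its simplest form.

¬¬(p1 ∨ p4) ∧ (¬p0 ∧ (¬p0 ∨ p4) ∨ p1)
= ¬¬(p1 ∨ p4) ∧ (¬p0 ∨ p1)   (absorption)
= (p1 ∨ p4) ∧ (¬p0 ∨ p1)   (double negation)
= p4 ∧ ¬p0 ∨ p1   (distribution)

p4 ∧ ¬p0 ∨ p1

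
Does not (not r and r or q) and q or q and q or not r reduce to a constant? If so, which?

no

not (not r and r or q) and q or q and q or not r
= not q and q or q and q or not r
= q or not r
This depends on q, r, so it is not a constant.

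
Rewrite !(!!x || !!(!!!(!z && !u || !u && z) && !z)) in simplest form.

!x && (!u || z)

!(!!x || !!(!!!(!z && !u || !u && z) && !z))
= !(!!x || !!(!!!!u && !z))
= !(!!x || !!(!!u && !z))
= !x && !(!!u && !z)
= !x && (!u || z)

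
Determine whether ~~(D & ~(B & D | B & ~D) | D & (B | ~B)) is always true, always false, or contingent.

contingent

~~(D & ~(B & D | B & ~D) | D & (B | ~B))
= ~~(D & ~(B & D | B & ~D) | D)   [complement / identity]
= ~~(D & ~B | D)   [distribution]
= ~~D   [absorption]
= D   [double negation]
This depends on D, so it is not a constant.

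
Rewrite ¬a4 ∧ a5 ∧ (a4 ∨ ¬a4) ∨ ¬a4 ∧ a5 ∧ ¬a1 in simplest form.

¬a4 ∧ a5 ∧ (a4 ∨ ¬a4) ∨ ¬a4 ∧ a5 ∧ ¬a1
= ¬a4 ∧ a5 ∨ ¬a4 ∧ a5 ∧ ¬a1   [complement / identity]
= ¬a4 ∧ a5   [absorption]

¬a4 ∧ a5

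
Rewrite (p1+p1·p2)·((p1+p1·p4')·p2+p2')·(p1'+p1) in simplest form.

p1

(p1+p1·p2)·((p1+p1·p4')·p2+p2')·(p1'+p1)
= (p1+p1·p2)·((p1+p1·p4')·p2+p2')   [complement / identity]
= (p1+p1·p2)·(p1·p2+p2')   [absorption]
= p1·p2'+p1·p2   [distribution]
= p1   [distribution]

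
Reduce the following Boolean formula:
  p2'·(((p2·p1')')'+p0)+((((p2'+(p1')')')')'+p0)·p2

p2·p1'+p0

p2'·(((p2·p1')')'+p0)+((((p2'+(p1')')')')'+p0)·p2
= p2'·(((p2·p1')')'+p0)+(((p2·p1')')'+p0)·p2
= ((p2·p1')')'+p0
= p2·p1'+p0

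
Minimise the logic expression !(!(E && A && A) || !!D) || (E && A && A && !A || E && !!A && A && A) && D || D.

E && A || D

!(!(E && A && A) || !!D) || (E && A && A && !A || E && !!A && A && A) && D || D
= !(!(E && A && A) || !!D) || (E && A && A && !A || E && A && A && A) && D || D
= E && A && A && !D || (E && A && A && !A || E && A && A && A) && D || D
= E && A && A && !D || E && A && A && D || D
= E && A && A || D
= E && A || D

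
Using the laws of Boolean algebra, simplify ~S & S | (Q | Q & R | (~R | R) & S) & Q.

~S & S | (Q | Q & R | (~R | R) & S) & Q
= (Q | Q & R | (~R | R) & S) & Q   — complement / identity
= (Q | Q & R | S) & Q   — complement / identity
= (Q | S) & Q   — absorption
= Q   — absorption

Q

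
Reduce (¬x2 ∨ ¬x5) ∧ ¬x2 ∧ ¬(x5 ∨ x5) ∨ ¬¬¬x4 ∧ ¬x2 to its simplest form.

¬x2 ∧ (¬x5 ∨ ¬x4)

(¬x2 ∨ ¬x5) ∧ ¬x2 ∧ ¬(x5 ∨ x5) ∨ ¬¬¬x4 ∧ ¬x2
= ¬x2 ∧ ¬(x5 ∨ x5) ∨ ¬¬¬x4 ∧ ¬x2
= ¬x2 ∧ (¬(x5 ∨ x5) ∨ ¬¬¬x4)
= ¬x2 ∧ (¬(x5 ∨ x5) ∨ ¬x4)
= ¬x2 ∧ (¬x5 ∨ ¬x4)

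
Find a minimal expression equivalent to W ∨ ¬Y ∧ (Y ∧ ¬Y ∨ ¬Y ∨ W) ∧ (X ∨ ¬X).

W ∨ ¬Y

W ∨ ¬Y ∧ (Y ∧ ¬Y ∨ ¬Y ∨ W) ∧ (X ∨ ¬X)
= W ∨ ¬Y ∧ (¬Y ∨ W) ∧ (X ∨ ¬X)   (complement / identity)
= W ∨ ¬Y ∧ (¬Y ∨ W)   (complement / identity)
= W ∨ ¬Y   (absorption)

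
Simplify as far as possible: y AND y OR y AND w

y

y AND y OR y AND w
= y OR y AND w   (idempotence)
= y   (absorption)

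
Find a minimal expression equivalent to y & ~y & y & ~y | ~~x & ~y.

x & ~y

y & ~y & y & ~y | ~~x & ~y
= y & ~y | ~~x & ~y   [idempotence]
= ~~x & ~y   [complement / identity]
= x & ~y   [double negation]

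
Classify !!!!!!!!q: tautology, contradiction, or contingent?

!!!!!!!!q
= !!!!!!q   — double negation
= !!!!q   — double negation
= !!q   — double negation
= q   — double negation
This depends on q, so it is not a constant.

contingent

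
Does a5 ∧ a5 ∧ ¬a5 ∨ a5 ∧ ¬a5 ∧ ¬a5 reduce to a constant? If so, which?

yes, False

a5 ∧ a5 ∧ ¬a5 ∨ a5 ∧ ¬a5 ∧ ¬a5
= a5 ∧ ¬a5   — distribution
= False   — complement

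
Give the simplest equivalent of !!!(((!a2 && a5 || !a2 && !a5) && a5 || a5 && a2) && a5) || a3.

!a5 || a3

!!!(((!a2 && a5 || !a2 && !a5) && a5 || a5 && a2) && a5) || a3
= !!!((!a2 && a5 || a5 && a2) && a5) || a3
= !!!(a5 && a5) || a3
= !!!a5 || a3
= !a5 || a3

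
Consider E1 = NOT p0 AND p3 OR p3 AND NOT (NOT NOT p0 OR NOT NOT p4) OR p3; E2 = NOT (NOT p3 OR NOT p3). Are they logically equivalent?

E1: NOT p0 AND p3 OR p3 AND NOT (NOT NOT p0 OR NOT NOT p4) OR p3
    = p3 AND (NOT p0 OR NOT (NOT NOT p0 OR NOT NOT p4)) OR p3
    = p3 AND (NOT p0 OR NOT p0 AND NOT p4) OR p3
    = p3 AND NOT p0 OR p3
    = p3
E2: NOT (NOT p3 OR NOT p3)
    = NOT NOT p3
    = p3
Both reduce to p3, so they are equivalent.

Yes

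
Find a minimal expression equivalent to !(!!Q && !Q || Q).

!(!!Q && !Q || Q)
= !(Q && !Q || Q)   [double negation]
= !Q   [complement / identity]

!Q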